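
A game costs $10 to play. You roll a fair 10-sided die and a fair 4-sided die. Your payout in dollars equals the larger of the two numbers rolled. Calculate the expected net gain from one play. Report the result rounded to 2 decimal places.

-$4.25

Distribution of the larger of the two numbers rolled: 1 w.p. 1/40, 2 w.p. 3/40, 3 w.p. 1/8, 4 w.p. 7/40, 5 w.p. 1/10, 6 w.p. 1/10, …
E[payout] = (1/40)·1 + (3/40)·2 + (1/8)·3 + (7/40)·4 + (1/10)·5 + (1/10)·6 + (1/10)·7 + (1/10)·8 + (1/10)·9 + (1/10)·10 = 23/4
Expected profit = 23/4 − 10 = -17/4 ≈ -$4.25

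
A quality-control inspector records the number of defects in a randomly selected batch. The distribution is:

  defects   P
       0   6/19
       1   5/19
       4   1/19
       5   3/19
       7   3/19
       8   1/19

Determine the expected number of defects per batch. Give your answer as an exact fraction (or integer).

E[X] = (6/19)·0 + (5/19)·1 + (1/19)·4 + (3/19)·5 + (3/19)·7 + (1/19)·8
     = 53/19

53/19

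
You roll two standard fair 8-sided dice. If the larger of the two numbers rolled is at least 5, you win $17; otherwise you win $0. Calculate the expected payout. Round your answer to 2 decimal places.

E[payout] = (1/4)·0 + (3/4)·17 = 51/4
≈ $12.75

$12.75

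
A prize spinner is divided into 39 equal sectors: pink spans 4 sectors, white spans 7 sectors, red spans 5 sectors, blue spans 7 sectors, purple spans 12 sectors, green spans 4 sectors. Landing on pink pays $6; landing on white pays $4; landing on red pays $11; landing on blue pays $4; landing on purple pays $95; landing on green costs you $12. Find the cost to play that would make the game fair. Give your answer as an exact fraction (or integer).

E[payout] = (4/39)·6 + (7/39)·4 + (5/39)·11 + (7/39)·4 + (12/39)·95 + (4/39)·(-12) = 409/13
Fair fee = E[payout] = 409/13

409/13 dollars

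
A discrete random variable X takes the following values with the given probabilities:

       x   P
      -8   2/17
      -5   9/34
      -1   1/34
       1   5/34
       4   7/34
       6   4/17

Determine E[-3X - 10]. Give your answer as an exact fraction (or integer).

-349/34

E[-3x-10] = (2/17)·14 + (9/34)·5 + (1/34)·(-7) + (5/34)·(-13) + (7/34)·(-22) + (4/17)·(-28)
     = -349/34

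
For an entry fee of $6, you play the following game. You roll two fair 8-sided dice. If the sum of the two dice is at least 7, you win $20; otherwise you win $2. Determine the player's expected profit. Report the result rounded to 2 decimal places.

E[payout] = (15/64)·2 + (49/64)·20 = 505/32
Expected profit = 505/32 − 6 = 313/32 ≈ $9.78

$9.78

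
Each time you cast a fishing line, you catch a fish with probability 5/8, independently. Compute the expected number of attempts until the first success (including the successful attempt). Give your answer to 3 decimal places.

1.600

For a geometric distribution, E[trials] = 1/p = 1/(5/8) = 8/5.
≈ 1.600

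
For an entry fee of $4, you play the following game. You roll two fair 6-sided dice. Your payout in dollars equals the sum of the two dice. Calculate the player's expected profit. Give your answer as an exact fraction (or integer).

Distribution of the sum of the two dice: 2 w.p. 1/36, 3 w.p. 1/18, 4 w.p. 1/12, 5 w.p. 1/9, 6 w.p. 5/36, 7 w.p. 1/6, …
E[payout] = (1/36)·2 + (1/18)·3 + (1/12)·4 + (1/9)·5 + (5/36)·6 + (1/6)·7 + (5/36)·8 + (1/9)·9 + (1/12)·10 + (1/18)·11 + (1/36)·12 = 7
Expected profit = 7 − 4 = 3

$3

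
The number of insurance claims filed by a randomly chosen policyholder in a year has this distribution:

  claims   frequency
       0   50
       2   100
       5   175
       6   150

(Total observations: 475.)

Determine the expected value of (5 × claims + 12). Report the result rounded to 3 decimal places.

32.789

Total = 475, so P(claims=0) = 50/475, etc.
E[5x+12] = (2/19)·12 + (4/19)·22 + (7/19)·37 + (6/19)·42
     = 623/19 ≈ 32.789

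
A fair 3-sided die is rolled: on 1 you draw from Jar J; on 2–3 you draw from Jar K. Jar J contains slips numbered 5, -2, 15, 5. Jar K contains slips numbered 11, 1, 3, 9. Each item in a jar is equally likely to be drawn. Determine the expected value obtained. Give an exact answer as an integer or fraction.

E[X | Jar J] = (5 − 2 + 15 + 5)/4 = 23/4
E[X | Jar K] = (11 + 1 + 3 + 9)/4 = 6
E[X] = (1/3)·23/4 + (2/3)·6 = 71/12

71/12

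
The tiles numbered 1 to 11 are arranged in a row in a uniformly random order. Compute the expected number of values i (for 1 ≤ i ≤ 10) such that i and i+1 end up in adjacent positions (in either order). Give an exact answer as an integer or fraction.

For each i ∈ {1,…,10}, let Xᵢ = 1 if i and i+1 are adjacent. P(Xᵢ=1) = 2·(11−1)!/11! = 2/11.
By linearity, E[ΣXᵢ] = (10)·(2/11) = 20/11.

20/11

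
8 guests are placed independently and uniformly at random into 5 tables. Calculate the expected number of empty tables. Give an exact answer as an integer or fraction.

65536/78125

Let Xⱼ=1 if table j is empty. P(Xⱼ=1) = ((5-1)/5)^8 = 65536/390625.
By linearity, E[#empty] = 5·65536/390625 = 65536/78125.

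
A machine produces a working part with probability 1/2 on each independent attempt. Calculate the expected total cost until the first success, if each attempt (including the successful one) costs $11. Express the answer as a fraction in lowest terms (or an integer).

$22

E[#attempts] = 1/p = 2; E[cost] = 11·2 = 22.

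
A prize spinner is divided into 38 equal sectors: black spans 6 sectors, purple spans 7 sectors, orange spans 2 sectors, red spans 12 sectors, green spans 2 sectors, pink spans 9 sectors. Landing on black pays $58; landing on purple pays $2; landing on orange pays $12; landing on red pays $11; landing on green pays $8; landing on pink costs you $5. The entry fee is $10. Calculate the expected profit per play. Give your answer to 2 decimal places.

E[payout] = (6/38)·58 + (7/38)·2 + (2/38)·12 + (12/38)·11 + (2/38)·8 + (9/38)·(-5) = 489/38
Expected profit = 489/38 − 10 = 109/38 ≈ $2.87

$2.87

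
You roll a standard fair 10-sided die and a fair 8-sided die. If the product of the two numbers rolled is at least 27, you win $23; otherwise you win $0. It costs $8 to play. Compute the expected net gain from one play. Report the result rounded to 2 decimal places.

$0.91

E[payout] = (49/80)·0 + (31/80)·23 = 713/80
Expected profit = 713/80 − 8 = 73/80 ≈ $0.91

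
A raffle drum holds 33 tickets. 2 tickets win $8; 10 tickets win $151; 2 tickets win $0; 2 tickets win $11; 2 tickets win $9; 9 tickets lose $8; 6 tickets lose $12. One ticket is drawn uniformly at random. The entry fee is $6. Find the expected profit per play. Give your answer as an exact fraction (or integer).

408/11 dollars

E[payout] = (2/33)·8 + (10/33)·151 + (2/33)·0 + (2/33)·11 + (2/33)·9 + (9/33)·(-8) + (6/33)·(-12) = 474/11
Expected profit = 474/11 − 6 = 408/11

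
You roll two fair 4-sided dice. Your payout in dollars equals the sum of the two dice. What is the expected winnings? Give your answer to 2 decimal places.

Distribution of the sum of the two dice: 2 w.p. 1/16, 3 w.p. 1/8, 4 w.p. 3/16, 5 w.p. 1/4, 6 w.p. 3/16, 7 w.p. 1/8, …
E[payout] = (1/16)·2 + (1/8)·3 + (3/16)·4 + (1/4)·5 + (3/16)·6 + (1/8)·7 + (1/16)·8 = 5
≈ $5.00

$5.00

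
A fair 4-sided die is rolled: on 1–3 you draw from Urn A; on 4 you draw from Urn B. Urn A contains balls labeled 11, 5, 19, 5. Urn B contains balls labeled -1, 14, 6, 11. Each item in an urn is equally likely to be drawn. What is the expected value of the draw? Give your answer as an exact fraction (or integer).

E[X | Urn A] = (11 + 5 + 19 + 5)/4 = 10
E[X | Urn B] = (-1 + 14 + 6 + 11)/4 = 15/2
E[X] = (3/4)·10 + (1/4)·15/2 = 75/8

75/8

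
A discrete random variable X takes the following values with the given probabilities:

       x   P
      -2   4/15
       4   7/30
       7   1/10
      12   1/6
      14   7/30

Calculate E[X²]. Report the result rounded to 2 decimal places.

79.43

E[X²] = (4/15)·4 + (7/30)·16 + (1/10)·49 + (1/6)·144 + (7/30)·196
     = 2383/30 ≈ 79.43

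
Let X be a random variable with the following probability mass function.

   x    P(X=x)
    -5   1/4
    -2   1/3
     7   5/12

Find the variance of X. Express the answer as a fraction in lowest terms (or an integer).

E[X] = (1/4)·(-5) + (1/3)·(-2) + (5/12)·7 = 1
E[X²] = (1/4)·25 + (1/3)·4 + (5/12)·49 = 28
Var(X) = 28 − (1)² = 27

27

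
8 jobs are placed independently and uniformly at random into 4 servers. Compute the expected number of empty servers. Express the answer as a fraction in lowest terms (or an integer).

6561/16384

Let Xⱼ=1 if server j is empty. P(Xⱼ=1) = ((4-1)/4)^8 = 6561/65536.
By linearity, E[#empty] = 4·6561/65536 = 6561/16384.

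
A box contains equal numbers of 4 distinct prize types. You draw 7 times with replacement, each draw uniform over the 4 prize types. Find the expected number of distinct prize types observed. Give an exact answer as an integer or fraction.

Let Xⱼ=1 if type j appears at least once. P(Xⱼ=1) = 1 − ((4−1)/4)^7 = 14197/16384.
E[#distinct] = 4·14197/16384 = 14197/4096.

14197/4096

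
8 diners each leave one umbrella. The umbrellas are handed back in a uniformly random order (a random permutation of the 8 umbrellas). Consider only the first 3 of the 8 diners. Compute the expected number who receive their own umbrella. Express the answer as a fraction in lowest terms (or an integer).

3/8

Let Xᵢ = 1 if person i gets their own umbrella. For each i, P(Xᵢ=1) = 1/8.
By linearity of expectation, E[X₁+…+X_3] = 3·(1/8) = 3/8.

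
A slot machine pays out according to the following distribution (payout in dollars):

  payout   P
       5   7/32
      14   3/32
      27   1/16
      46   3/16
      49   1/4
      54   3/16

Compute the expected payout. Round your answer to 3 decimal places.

E[X] = (7/32)·5 + (3/32)·14 + (1/16)·27 + (3/16)·46 + (1/4)·49 + (3/16)·54
     = 1123/32 ≈ 35.094

$35.094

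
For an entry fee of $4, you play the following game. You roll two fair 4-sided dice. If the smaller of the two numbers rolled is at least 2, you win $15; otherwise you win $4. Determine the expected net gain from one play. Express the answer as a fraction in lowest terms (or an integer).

E[payout] = (7/16)·4 + (9/16)·15 = 163/16
Expected profit = 163/16 − 4 = 99/16

99/16 dollars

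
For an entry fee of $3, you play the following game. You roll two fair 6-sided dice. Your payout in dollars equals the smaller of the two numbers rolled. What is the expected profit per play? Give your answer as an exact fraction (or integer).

Distribution of the smaller of the two numbers rolled: 1 w.p. 11/36, 2 w.p. 1/4, 3 w.p. 7/36, 4 w.p. 5/36, 5 w.p. 1/12, 6 w.p. 1/36
E[payout] = (11/36)·1 + (1/4)·2 + (7/36)·3 + (5/36)·4 + (1/12)·5 + (1/36)·6 = 91/36
Expected profit = 91/36 − 3 = -17/36

-17/36 dollars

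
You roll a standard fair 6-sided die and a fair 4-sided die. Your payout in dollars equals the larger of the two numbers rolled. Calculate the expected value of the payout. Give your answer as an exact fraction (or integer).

47/12 dollars

Distribution of the larger of the two numbers rolled: 1 w.p. 1/24, 2 w.p. 1/8, 3 w.p. 5/24, 4 w.p. 7/24, 5 w.p. 1/6, 6 w.p. 1/6
E[payout] = (1/24)·1 + (1/8)·2 + (5/24)·3 + (7/24)·4 + (1/6)·5 + (1/6)·6 = 47/12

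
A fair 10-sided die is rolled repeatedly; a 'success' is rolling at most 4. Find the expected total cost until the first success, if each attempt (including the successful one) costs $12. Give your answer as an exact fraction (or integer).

E[#attempts] = 1/p = 5/2; E[cost] = 12·5/2 = 30.

$30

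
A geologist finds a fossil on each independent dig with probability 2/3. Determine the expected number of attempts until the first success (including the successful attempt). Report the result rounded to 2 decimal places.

1.50

For a geometric distribution, E[trials] = 1/p = 1/(2/3) = 3/2.
≈ 1.50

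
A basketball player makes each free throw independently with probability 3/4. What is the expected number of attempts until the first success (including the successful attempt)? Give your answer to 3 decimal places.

1.333

For a geometric distribution, E[trials] = 1/p = 1/(3/4) = 4/3.
≈ 1.333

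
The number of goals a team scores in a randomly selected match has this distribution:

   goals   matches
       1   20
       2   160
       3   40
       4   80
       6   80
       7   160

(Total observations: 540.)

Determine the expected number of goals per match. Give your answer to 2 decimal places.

4.41

Total = 540, so P(goals=1) = 20/540, etc.
E[X] = (1/27)·1 + (8/27)·2 + (2/27)·3 + (4/27)·4 + (4/27)·6 + (8/27)·7
     = 119/27 ≈ 4.41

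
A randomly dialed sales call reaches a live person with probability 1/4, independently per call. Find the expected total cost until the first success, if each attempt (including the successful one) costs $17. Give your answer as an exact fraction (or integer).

E[#attempts] = 1/p = 4; E[cost] = 17·4 = 68.

$68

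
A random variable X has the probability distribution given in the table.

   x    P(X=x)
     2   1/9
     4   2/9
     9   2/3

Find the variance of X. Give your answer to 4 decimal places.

7.4321

E[X] = (1/9)·2 + (2/9)·4 + (2/3)·9 = 64/9
E[X²] = (1/9)·4 + (2/9)·16 + (2/3)·81 = 58
Var(X) = 58 − (64/9)² = 602/81 ≈ 7.4321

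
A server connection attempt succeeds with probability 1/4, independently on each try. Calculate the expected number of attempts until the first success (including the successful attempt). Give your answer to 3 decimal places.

4.000

For a geometric distribution, E[trials] = 1/p = 1/(1/4) = 4.
≈ 4.000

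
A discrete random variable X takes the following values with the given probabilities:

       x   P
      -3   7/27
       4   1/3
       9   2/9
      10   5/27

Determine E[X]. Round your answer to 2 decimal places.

4.41

E[X] = (7/27)·(-3) + (1/3)·4 + (2/9)·9 + (5/27)·10
     = 119/27 ≈ 4.41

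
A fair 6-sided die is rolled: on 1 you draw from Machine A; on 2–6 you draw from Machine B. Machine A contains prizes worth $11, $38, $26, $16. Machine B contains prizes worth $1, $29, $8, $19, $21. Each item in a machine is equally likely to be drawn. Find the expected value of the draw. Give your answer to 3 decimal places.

$16.792

E[X | Machine A] = (11 + 38 + 26 + 16)/4 = 91/4
E[X | Machine B] = (1 + 29 + 8 + 19 + 21)/5 = 78/5
E[X] = (1/6)·91/4 + (5/6)·78/5 = 403/24 ≈ 16.792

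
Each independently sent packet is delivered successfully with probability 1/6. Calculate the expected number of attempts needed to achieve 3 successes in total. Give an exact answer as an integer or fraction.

18

By linearity (sum of 3 independent geometric waits), E[trials] = 3/p = 3/(1/6) = 18.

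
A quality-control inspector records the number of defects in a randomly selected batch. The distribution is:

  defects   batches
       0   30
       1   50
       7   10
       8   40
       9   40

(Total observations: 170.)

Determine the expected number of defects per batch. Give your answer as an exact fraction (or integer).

80/17

Total = 170, so P(defects=0) = 30/170, etc.
E[X] = (3/17)·0 + (5/17)·1 + (1/17)·7 + (4/17)·8 + (4/17)·9
     = 80/17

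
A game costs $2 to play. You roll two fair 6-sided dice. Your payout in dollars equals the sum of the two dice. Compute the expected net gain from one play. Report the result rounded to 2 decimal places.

Distribution of the sum of the two dice: 2 w.p. 1/36, 3 w.p. 1/18, 4 w.p. 1/12, 5 w.p. 1/9, 6 w.p. 5/36, 7 w.p. 1/6, …
E[payout] = (1/36)·2 + (1/18)·3 + (1/12)·4 + (1/9)·5 + (5/36)·6 + (1/6)·7 + (5/36)·8 + (1/9)·9 + (1/12)·10 + (1/18)·11 + (1/36)·12 = 7
Expected profit = 7 − 2 = 5 ≈ $5.00

$5.00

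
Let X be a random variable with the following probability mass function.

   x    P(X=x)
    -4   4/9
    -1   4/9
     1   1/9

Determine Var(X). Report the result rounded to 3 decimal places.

E[X] = (4/9)·(-4) + (4/9)·(-1) + (1/9)·1 = -19/9
E[X²] = (4/9)·16 + (4/9)·1 + (1/9)·1 = 23/3
Var(X) = 23/3 − (-19/9)² = 260/81 ≈ 3.210

3.210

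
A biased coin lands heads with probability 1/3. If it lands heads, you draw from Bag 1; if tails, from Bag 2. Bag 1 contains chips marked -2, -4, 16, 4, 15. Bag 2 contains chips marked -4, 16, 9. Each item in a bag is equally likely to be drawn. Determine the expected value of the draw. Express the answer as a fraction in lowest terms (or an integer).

33/5

E[X | Bag 1] = (-2 − 4 + 16 + 4 + 15)/5 = 29/5
E[X | Bag 2] = (-4 + 16 + 9)/3 = 7
E[X] = (1/3)·29/5 + (2/3)·7 = 33/5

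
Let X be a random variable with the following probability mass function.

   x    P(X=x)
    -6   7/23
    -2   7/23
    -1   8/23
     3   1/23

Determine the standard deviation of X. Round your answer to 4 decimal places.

E[X] = -61/23, E[X²] = 297/23
Var(X) = E[X²] − (E[X])² = 297/23 − 3721/529 = 3110/529
SD(X) = √(3110/529) ≈ 2.4247

2.4247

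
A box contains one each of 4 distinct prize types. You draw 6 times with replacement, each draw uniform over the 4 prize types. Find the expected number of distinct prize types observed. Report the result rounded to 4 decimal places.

Let Xⱼ=1 if type j appears at least once. P(Xⱼ=1) = 1 − ((4−1)/4)^6 = 3367/4096.
E[#distinct] = 4·3367/4096 = 3367/1024.
≈ 3.2881

3.2881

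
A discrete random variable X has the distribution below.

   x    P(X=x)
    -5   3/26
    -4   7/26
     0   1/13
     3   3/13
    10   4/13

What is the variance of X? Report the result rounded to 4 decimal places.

35.5636

E[X] = (3/26)·(-5) + (7/26)·(-4) + (1/13)·0 + (3/13)·3 + (4/13)·10 = 55/26
E[X²] = (3/26)·25 + (7/26)·16 + (1/13)·0 + (3/13)·9 + (4/13)·100 = 1041/26
Var(X) = 1041/26 − (55/26)² = 24041/676 ≈ 35.5636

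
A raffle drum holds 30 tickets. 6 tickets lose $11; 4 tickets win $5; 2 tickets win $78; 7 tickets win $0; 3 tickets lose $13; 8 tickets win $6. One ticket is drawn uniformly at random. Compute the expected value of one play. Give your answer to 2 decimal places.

$3.97

E[payout] = (6/30)·(-11) + (4/30)·5 + (2/30)·78 + (7/30)·0 + (3/30)·(-13) + (8/30)·6 = 119/30
≈ $3.97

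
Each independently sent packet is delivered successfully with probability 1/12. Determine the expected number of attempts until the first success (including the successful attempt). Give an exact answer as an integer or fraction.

12

For a geometric distribution, E[trials] = 1/p = 1/(1/12) = 12.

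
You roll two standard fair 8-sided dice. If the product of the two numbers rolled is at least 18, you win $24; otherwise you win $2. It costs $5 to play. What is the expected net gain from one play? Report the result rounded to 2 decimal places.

E[payout] = (17/32)·2 + (15/32)·24 = 197/16
Expected profit = 197/16 − 5 = 117/16 ≈ $7.31

$7.31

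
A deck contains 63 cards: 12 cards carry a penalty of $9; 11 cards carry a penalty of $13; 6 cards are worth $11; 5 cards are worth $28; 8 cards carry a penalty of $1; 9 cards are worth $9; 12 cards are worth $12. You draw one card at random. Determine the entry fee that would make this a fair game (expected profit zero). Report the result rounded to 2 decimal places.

$2.73

E[payout] = (12/63)·(-9) + (11/63)·(-13) + (6/63)·11 + (5/63)·28 + (8/63)·(-1) + (9/63)·9 + (12/63)·12 = 172/63
Fair fee = E[payout] = 172/63 ≈ $2.73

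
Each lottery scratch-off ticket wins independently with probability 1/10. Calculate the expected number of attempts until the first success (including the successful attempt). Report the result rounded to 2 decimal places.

10.00

For a geometric distribution, E[trials] = 1/p = 1/(1/10) = 10.
≈ 10.00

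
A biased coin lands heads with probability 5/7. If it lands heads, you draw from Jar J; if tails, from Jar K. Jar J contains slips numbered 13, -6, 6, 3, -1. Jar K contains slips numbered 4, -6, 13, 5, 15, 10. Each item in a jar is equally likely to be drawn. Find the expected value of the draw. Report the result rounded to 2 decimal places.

E[X | Jar J] = (13 − 6 + 6 + 3 − 1)/5 = 3
E[X | Jar K] = (4 − 6 + 13 + 5 + 15 + 10)/6 = 41/6
E[X] = (5/7)·3 + (2/7)·41/6 = 86/21 ≈ 4.10

4.10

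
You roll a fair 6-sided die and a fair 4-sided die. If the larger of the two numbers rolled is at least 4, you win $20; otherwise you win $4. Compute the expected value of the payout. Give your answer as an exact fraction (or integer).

$14

E[payout] = (3/8)·4 + (5/8)·20 = 14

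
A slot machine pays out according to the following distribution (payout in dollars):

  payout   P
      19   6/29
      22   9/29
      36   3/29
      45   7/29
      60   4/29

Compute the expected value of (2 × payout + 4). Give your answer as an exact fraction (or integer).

2066/29

E[2x+4] = (6/29)·42 + (9/29)·48 + (3/29)·76 + (7/29)·94 + (4/29)·124
     = 2066/29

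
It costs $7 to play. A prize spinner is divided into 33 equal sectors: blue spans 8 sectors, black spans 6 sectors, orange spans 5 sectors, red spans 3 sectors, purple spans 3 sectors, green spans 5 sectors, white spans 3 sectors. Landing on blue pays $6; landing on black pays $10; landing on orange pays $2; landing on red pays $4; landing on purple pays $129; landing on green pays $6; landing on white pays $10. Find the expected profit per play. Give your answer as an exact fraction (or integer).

346/33 dollars

E[payout] = (8/33)·6 + (6/33)·10 + (5/33)·2 + (3/33)·4 + (3/33)·129 + (5/33)·6 + (3/33)·10 = 577/33
Expected profit = 577/33 − 7 = 346/33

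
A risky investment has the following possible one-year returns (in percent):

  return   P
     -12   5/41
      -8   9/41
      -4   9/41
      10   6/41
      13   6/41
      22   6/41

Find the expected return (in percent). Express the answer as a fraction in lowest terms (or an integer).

102/41

E[X] = (5/41)·(-12) + (9/41)·(-8) + (9/41)·(-4) + (6/41)·10 + (6/41)·13 + (6/41)·22
     = 102/41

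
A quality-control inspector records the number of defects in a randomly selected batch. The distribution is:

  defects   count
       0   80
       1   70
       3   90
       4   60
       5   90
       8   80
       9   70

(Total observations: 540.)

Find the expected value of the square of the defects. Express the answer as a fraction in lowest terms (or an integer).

Total = 540, so P(defects=0) = 80/540, etc.
E[X²] = (4/27)·0 + (7/54)·1 + (1/6)·9 + (1/9)·16 + (1/6)·25 + (4/27)·64 + (7/54)·81
     = 248/9

248/9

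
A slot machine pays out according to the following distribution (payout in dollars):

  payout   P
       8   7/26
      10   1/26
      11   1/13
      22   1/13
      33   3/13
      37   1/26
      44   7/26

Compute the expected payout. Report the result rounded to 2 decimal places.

E[X] = (7/26)·8 + (1/26)·10 + (1/13)·11 + (1/13)·22 + (3/13)·33 + (1/26)·37 + (7/26)·44
     = 675/26 ≈ 25.96

$25.96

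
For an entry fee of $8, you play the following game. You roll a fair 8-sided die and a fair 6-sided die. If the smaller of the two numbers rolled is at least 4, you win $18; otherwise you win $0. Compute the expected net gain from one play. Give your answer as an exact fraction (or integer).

-19/8 dollars

E[payout] = (11/16)·0 + (5/16)·18 = 45/8
Expected profit = 45/8 − 8 = -19/8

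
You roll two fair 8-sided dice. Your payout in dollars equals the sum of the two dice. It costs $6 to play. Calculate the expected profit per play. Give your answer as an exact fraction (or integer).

$3

Distribution of the sum of the two dice: 2 w.p. 1/64, 3 w.p. 1/32, 4 w.p. 3/64, 5 w.p. 1/16, 6 w.p. 5/64, 7 w.p. 3/32, …
E[payout] = (1/64)·2 + (1/32)·3 + (3/64)·4 + (1/16)·5 + (5/64)·6 + (3/32)·7 + (7/64)·8 + (1/8)·9 + (7/64)·10 + (3/32)·11 + (5/64)·12 + (1/16)·13 + (3/64)·14 + (1/32)·15 + (1/64)·16 = 9
Expected profit = 9 − 6 = 3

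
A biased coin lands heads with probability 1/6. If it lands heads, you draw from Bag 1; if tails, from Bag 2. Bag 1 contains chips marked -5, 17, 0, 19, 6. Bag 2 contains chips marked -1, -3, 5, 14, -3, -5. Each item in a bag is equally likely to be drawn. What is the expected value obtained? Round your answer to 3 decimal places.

2.206

E[X | Bag 1] = (-5 + 17 + 0 + 19 + 6)/5 = 37/5
E[X | Bag 2] = (-1 − 3 + 5 + 14 − 3 − 5)/6 = 7/6
E[X] = (1/6)·37/5 + (5/6)·7/6 = 397/180 ≈ 2.206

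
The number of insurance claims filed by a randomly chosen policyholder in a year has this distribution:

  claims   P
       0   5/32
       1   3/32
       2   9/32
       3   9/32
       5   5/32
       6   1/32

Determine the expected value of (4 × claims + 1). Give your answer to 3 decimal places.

10.875

E[4x+1] = (5/32)·1 + (3/32)·5 + (9/32)·9 + (9/32)·13 + (5/32)·21 + (1/32)·25
     = 87/8 ≈ 10.875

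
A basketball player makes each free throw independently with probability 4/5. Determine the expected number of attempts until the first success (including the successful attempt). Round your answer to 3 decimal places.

1.250

For a geometric distribution, E[trials] = 1/p = 1/(4/5) = 5/4.
≈ 1.250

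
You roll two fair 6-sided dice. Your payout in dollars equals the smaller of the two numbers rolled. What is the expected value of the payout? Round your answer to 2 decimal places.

$2.53

Distribution of the smaller of the two numbers rolled: 1 w.p. 11/36, 2 w.p. 1/4, 3 w.p. 7/36, 4 w.p. 5/36, 5 w.p. 1/12, 6 w.p. 1/36
E[payout] = (11/36)·1 + (1/4)·2 + (7/36)·3 + (5/36)·4 + (1/12)·5 + (1/36)·6 = 91/36
≈ $2.53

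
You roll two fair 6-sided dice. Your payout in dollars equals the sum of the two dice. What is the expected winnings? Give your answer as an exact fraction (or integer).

Distribution of the sum of the two dice: 2 w.p. 1/36, 3 w.p. 1/18, 4 w.p. 1/12, 5 w.p. 1/9, 6 w.p. 5/36, 7 w.p. 1/6, …
E[payout] = (1/36)·2 + (1/18)·3 + (1/12)·4 + (1/9)·5 + (5/36)·6 + (1/6)·7 + (5/36)·8 + (1/9)·9 + (1/12)·10 + (1/18)·11 + (1/36)·12 = 7

$7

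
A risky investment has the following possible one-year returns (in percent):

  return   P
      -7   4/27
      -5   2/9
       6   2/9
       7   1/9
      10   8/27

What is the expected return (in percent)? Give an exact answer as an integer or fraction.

E[X] = (4/27)·(-7) + (2/9)·(-5) + (2/9)·6 + (1/9)·7 + (8/27)·10
     = 79/27

79/27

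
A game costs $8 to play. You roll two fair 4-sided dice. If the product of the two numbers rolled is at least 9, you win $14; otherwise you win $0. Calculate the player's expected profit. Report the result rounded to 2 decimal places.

-$4.50

E[payout] = (3/4)·0 + (1/4)·14 = 7/2
Expected profit = 7/2 − 8 = -9/2 ≈ -$4.50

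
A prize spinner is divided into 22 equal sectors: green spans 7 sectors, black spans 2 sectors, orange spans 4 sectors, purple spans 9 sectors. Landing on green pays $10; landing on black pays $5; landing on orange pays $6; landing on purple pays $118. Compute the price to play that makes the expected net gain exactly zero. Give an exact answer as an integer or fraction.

E[payout] = (7/22)·10 + (2/22)·5 + (4/22)·6 + (9/22)·118 = 53
Fair fee = E[payout] = 53

$53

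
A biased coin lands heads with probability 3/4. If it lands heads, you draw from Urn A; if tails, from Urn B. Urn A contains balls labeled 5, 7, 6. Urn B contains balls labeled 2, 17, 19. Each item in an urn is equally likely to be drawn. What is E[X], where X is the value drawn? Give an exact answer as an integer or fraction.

E[X | Urn A] = (5 + 7 + 6)/3 = 6
E[X | Urn B] = (2 + 17 + 19)/3 = 38/3
E[X] = (3/4)·6 + (1/4)·38/3 = 23/3

23/3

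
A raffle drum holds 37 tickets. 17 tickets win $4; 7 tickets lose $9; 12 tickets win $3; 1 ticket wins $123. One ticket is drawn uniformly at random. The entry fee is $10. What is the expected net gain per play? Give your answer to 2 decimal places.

E[payout] = (17/37)·4 + (7/37)·(-9) + (12/37)·3 + (1/37)·123 = 164/37
Expected profit = 164/37 − 10 = -206/37 ≈ -$5.57

-$5.57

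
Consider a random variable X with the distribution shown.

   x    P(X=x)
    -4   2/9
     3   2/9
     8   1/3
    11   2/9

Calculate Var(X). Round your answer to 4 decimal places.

29.8765

E[X] = (2/9)·(-4) + (2/9)·3 + (1/3)·8 + (2/9)·11 = 44/9
E[X²] = (2/9)·16 + (2/9)·9 + (1/3)·64 + (2/9)·121 = 484/9
Var(X) = 484/9 − (44/9)² = 2420/81 ≈ 29.8765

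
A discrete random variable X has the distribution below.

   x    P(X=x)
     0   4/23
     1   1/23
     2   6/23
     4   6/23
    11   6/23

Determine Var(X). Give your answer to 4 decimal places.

E[X] = (4/23)·0 + (1/23)·1 + (6/23)·2 + (6/23)·4 + (6/23)·11 = 103/23
E[X²] = (4/23)·0 + (1/23)·1 + (6/23)·4 + (6/23)·16 + (6/23)·121 = 847/23
Var(X) = 847/23 − (103/23)² = 8872/529 ≈ 16.7713

16.7713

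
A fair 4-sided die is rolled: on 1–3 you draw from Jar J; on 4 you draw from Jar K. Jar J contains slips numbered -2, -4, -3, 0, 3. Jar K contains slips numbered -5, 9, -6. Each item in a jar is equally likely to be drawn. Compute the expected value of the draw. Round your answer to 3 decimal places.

E[X | Jar J] = (-2 − 4 − 3 + 0 + 3)/5 = -6/5
E[X | Jar K] = (-5 + 9 − 6)/3 = -2/3
E[X] = (3/4)·(-6/5) + (1/4)·(-2/3) = -16/15 ≈ -1.067

-1.067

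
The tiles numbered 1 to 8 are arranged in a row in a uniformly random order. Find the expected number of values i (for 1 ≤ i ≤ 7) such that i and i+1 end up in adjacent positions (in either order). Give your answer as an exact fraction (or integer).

For each i ∈ {1,…,7}, let Xᵢ = 1 if i and i+1 are adjacent. P(Xᵢ=1) = 2·(8−1)!/8! = 2/8.
By linearity, E[ΣXᵢ] = (7)·(2/8) = 7/4.

7/4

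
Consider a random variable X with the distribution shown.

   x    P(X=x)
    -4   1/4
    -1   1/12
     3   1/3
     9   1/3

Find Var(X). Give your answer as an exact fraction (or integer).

E[X] = (1/4)·(-4) + (1/12)·(-1) + (1/3)·3 + (1/3)·9 = 35/12
E[X²] = (1/4)·16 + (1/12)·1 + (1/3)·9 + (1/3)·81 = 409/12
Var(X) = 409/12 − (35/12)² = 3683/144

3683/144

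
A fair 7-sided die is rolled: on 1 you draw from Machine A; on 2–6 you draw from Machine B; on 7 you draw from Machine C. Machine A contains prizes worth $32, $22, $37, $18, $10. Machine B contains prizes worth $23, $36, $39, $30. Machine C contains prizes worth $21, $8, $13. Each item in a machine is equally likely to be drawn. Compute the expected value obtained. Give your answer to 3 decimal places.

$28.257

E[X | Machine A] = (32 + 22 + 37 + 18 + 10)/5 = 119/5
E[X | Machine B] = (23 + 36 + 39 + 30)/4 = 32
E[X | Machine C] = (21 + 8 + 13)/3 = 14
E[X] = (1/7)·119/5 + (5/7)·32 + (1/7)·14 = 989/35 ≈ 28.257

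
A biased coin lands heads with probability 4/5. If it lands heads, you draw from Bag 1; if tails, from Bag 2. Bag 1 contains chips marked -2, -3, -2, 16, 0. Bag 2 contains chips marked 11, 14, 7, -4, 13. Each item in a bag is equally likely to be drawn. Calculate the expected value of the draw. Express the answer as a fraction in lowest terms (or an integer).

E[X | Bag 1] = (-2 − 3 − 2 + 16 + 0)/5 = 9/5
E[X | Bag 2] = (11 + 14 + 7 − 4 + 13)/5 = 41/5
E[X] = (4/5)·9/5 + (1/5)·41/5 = 77/25

77/25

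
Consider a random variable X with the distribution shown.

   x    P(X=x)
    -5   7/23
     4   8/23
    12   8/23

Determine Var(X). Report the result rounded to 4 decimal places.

46.9112

E[X] = (7/23)·(-5) + (8/23)·4 + (8/23)·12 = 93/23
E[X²] = (7/23)·25 + (8/23)·16 + (8/23)·144 = 1455/23
Var(X) = 1455/23 − (93/23)² = 24816/529 ≈ 46.9112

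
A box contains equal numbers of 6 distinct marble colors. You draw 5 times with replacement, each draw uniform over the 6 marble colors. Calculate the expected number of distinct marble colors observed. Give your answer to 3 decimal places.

Let Xⱼ=1 if type j appears at least once. P(Xⱼ=1) = 1 − ((6−1)/6)^5 = 4651/7776.
E[#distinct] = 6·4651/7776 = 4651/1296.
≈ 3.589

3.589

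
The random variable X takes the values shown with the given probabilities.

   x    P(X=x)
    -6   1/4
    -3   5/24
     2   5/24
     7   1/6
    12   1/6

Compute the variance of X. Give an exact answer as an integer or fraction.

E[X] = (1/4)·(-6) + (5/24)·(-3) + (5/24)·2 + (1/6)·7 + (1/6)·12 = 35/24
E[X²] = (1/4)·36 + (5/24)·9 + (5/24)·4 + (1/6)·49 + (1/6)·144 = 351/8
Var(X) = 351/8 − (35/24)² = 24047/576

24047/576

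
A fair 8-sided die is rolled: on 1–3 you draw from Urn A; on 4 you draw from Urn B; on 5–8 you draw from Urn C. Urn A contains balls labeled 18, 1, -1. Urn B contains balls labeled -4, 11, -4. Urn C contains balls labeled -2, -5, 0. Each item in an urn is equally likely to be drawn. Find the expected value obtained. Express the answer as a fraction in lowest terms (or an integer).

E[X | Urn A] = (18 + 1 − 1)/3 = 6
E[X | Urn B] = (-4 + 11 − 4)/3 = 1
E[X | Urn C] = (-2 − 5 + 0)/3 = -7/3
E[X] = (3/8)·6 + (1/8)·1 + (1/2)·(-7/3) = 29/24

29/24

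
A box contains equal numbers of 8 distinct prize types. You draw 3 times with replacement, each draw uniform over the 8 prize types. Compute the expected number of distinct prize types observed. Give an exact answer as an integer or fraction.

169/64

Let Xⱼ=1 if type j appears at least once. P(Xⱼ=1) = 1 − ((8−1)/8)^3 = 169/512.
E[#distinct] = 8·169/512 = 169/64.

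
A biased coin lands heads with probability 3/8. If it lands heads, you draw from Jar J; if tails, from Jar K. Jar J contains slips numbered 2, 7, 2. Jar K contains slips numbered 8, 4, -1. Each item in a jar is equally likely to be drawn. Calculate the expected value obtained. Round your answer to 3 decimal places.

3.667

E[X | Jar J] = (2 + 7 + 2)/3 = 11/3
E[X | Jar K] = (8 + 4 − 1)/3 = 11/3
E[X] = (3/8)·11/3 + (5/8)·11/3 = 11/3 ≈ 3.667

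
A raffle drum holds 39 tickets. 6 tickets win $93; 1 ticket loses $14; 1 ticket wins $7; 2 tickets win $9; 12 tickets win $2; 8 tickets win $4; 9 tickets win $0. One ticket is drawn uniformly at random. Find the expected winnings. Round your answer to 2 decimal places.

$16.03

E[payout] = (6/39)·93 + (1/39)·(-14) + (1/39)·7 + (2/39)·9 + (12/39)·2 + (8/39)·4 + (9/39)·0 = 625/39
≈ $16.03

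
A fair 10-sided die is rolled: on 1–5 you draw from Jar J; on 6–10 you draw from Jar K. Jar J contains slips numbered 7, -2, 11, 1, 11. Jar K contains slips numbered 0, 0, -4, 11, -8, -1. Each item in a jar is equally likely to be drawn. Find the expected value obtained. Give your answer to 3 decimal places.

E[X | Jar J] = (7 − 2 + 11 + 1 + 11)/5 = 28/5
E[X | Jar K] = (0 + 0 − 4 + 11 − 8 − 1)/6 = -1/3
E[X] = (1/2)·28/5 + (1/2)·(-1/3) = 79/30 ≈ 2.633

2.633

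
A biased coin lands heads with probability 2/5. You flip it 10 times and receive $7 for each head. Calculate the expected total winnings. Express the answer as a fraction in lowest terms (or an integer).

$28

E[#heads] = 10·2/5 = 4 (linearity over flips).
E[winnings] = 7·4 = 28.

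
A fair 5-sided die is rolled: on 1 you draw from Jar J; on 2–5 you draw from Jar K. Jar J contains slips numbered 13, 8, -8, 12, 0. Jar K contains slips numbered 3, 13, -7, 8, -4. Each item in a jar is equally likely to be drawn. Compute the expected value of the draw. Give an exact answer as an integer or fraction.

77/25

E[X | Jar J] = (13 + 8 − 8 + 12 + 0)/5 = 5
E[X | Jar K] = (3 + 13 − 7 + 8 − 4)/5 = 13/5
E[X] = (1/5)·5 + (4/5)·13/5 = 77/25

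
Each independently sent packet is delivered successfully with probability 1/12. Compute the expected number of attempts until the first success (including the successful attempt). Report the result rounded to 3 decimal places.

12.000

For a geometric distribution, E[trials] = 1/p = 1/(1/12) = 12.
≈ 12.000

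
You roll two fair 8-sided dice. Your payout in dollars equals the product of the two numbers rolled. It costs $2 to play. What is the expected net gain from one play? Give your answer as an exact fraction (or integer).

73/4 dollars

Distribution of the product of the two numbers rolled: 1 w.p. 1/64, 2 w.p. 1/32, 3 w.p. 1/32, 4 w.p. 3/64, 5 w.p. 1/32, 6 w.p. 1/16, …
E[payout] = (1/64)·1 + (1/32)·2 + (1/32)·3 + (3/64)·4 + (1/32)·5 + (1/16)·6 + (1/32)·7 + (1/16)·8 + (1/64)·9 + (1/32)·10 + (1/16)·12 + (1/32)·14 + (1/32)·15 + (3/64)·16 + (1/32)·18 + (1/32)·20 + (1/32)·21 + (1/16)·24 + (1/64)·25 + (1/32)·28 + (1/32)·30 + (1/32)·32 + (1/32)·35 + (1/64)·36 + (1/32)·40 + (1/32)·42 + (1/32)·48 + (1/64)·49 + (1/32)·56 + (1/64)·64 = 81/4
Expected profit = 81/4 − 2 = 73/4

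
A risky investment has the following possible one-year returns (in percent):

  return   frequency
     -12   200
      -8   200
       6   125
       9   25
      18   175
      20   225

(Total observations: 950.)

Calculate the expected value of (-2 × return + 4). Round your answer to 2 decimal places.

-5.74

Total = 950, so P(return=-12) = 200/950, etc.
E[-2x+4] = (4/19)·28 + (4/19)·20 + (5/38)·(-8) + (1/38)·(-14) + (7/38)·(-32) + (9/38)·(-36)
     = -109/19 ≈ -5.74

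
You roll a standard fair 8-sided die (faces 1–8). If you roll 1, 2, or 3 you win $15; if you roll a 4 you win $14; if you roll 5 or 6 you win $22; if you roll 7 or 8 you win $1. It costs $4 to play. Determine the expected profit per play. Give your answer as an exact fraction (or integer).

73/8 dollars

E[payout] = (1/4)·1 + (1/8)·14 + (3/8)·15 + (1/4)·22 = 105/8
Expected profit = 105/8 − 4 = 73/8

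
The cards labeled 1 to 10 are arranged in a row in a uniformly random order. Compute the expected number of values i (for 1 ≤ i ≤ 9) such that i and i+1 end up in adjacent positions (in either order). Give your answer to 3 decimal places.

For each i ∈ {1,…,9}, let Xᵢ = 1 if i and i+1 are adjacent. P(Xᵢ=1) = 2·(10−1)!/10! = 2/10.
By linearity, E[ΣXᵢ] = (9)·(2/10) = 9/5.
≈ 1.800

1.800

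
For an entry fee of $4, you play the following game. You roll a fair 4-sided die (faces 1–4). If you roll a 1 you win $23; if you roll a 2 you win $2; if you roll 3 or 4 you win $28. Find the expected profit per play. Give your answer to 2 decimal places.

$16.25

E[payout] = (1/4)·2 + (1/4)·23 + (1/2)·28 = 81/4
Expected profit = 81/4 − 4 = 65/4 ≈ $16.25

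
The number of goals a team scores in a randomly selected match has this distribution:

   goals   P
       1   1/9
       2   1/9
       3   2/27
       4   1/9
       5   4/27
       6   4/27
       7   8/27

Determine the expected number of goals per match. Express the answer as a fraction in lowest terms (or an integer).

127/27

E[X] = (1/9)·1 + (1/9)·2 + (2/27)·3 + (1/9)·4 + (4/27)·5 + (4/27)·6 + (8/27)·7
     = 127/27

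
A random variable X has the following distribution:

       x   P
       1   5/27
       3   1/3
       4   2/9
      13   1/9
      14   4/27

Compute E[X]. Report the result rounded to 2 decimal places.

E[X] = (5/27)·1 + (1/3)·3 + (2/9)·4 + (1/9)·13 + (4/27)·14
     = 151/27 ≈ 5.59

5.59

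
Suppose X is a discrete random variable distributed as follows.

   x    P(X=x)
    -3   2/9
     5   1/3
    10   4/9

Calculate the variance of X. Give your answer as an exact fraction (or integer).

E[X] = (2/9)·(-3) + (1/3)·5 + (4/9)·10 = 49/9
E[X²] = (2/9)·9 + (1/3)·25 + (4/9)·100 = 493/9
Var(X) = 493/9 − (49/9)² = 2036/81

2036/81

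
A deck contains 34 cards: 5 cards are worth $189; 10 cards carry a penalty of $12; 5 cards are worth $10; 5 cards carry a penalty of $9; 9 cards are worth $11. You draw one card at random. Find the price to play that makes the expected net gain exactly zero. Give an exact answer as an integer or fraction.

E[payout] = (5/34)·189 + (10/34)·(-12) + (5/34)·10 + (5/34)·(-9) + (9/34)·11 = 929/34
Fair fee = E[payout] = 929/34

929/34 dollars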